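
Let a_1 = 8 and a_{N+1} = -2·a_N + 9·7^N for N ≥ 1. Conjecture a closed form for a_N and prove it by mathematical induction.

a_N = (-2)^(N - 1) + 7^N

Computing the first terms: a_1 = 8, a_2 = 47, a_3 = 347. This suggests a_N = (-2)^(N - 1) + 7^N.
Base step (N = 1): the formula gives 8 = 8 = a_1.
Inductive step: suppose the statement holds for some m ≥ 1, so a_m = (-2)^(m - 1) + 7^m.
Then a_{m+1} = -2·a_m + 9·7^m = -2·((-2)^(m - 1) + 7^m) + 9·7^m = (-2)^m + 7^(m + 1) = (-2)^((m+1) - 1) + 7^(m+1),
which is the claimed formula at N = m+1.
By the principle of mathematical induction, the result holds for all N ≥ 1.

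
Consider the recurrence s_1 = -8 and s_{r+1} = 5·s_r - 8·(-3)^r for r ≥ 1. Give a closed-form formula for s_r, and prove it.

s_r = (-3)^r - 5^r

Computing the first terms: s_1 = -8, s_2 = -16, s_3 = -152. This suggests s_r = (-3)^r - 5^r.
Base case (r = 1): the formula gives -8 = -8 = s_1.
For the inductive step, assume it holds for an arbitrary i ≥ 1, so s_i = (-3)^i - 5^i.
Then s_{i+1} = 5·s_i - 8·(-3)^i = 5·((-3)^i - 5^i) - 8·(-3)^i = (-3)^(i + 1) - 5^(i + 1),
which is the claimed formula at r = i+1.
By induction, the statement is established for all r ≥ 1.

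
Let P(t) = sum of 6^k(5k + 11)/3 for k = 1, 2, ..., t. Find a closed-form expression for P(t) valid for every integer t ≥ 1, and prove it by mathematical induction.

P(t) = 2·6^t(t + 2) - 4

We claim P(t) = 2·6^t(t + 2) - 4 for all t ≥ 1.
Base case (t = 1): P(1) = 32, and the closed form gives 32. They agree.
Suppose the result is true for t = k, so P(k) = 2·6^k(k + 2) - 4.
Then P(k+1) = P(k) + (6^k(10k + 32)) = (2·6^k(k + 2) - 4) + (6^k(10k + 32)).
Simplifying, P(k+1) = 12·6^k·k + 36·6^k - 4 = 2·6^(k+1)((k+1) + 2) - 4,
which is the closed form with t = k+1.
By induction, the statement is established for all t ≥ 1.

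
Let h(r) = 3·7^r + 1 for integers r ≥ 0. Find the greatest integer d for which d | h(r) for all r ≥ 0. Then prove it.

d = 2

Computing the first values: h(0) = 4 and h(1) = 22; gcd(4, 22) = 2, so d ≤ 2.
We prove 2 | 3·7^r + 1 for all r ≥ 0 by induction on r.
Base case (r = 0): h(0) = 4 = 2·(2), so 2 | h(0).
Inductive step: suppose the statement holds for some m ≥ 0, i.e. 2 | h(m). Then
h(m+1) = 3·7^(m+1) + 1 = 7·(3·7^m + 1) - 6 = 7·h(m) - 6. The first term is divisible by 2 by the inductive hypothesis, and -6 is divisible by 2. Hence 2 | h(m+1).
This completes the induction.
Therefore the largest such d is 2.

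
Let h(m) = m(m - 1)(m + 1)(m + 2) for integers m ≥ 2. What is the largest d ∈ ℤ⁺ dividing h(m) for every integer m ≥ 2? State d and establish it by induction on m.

d = 24

Computing the first values: h(2) = 24 and h(3) = 120; gcd(24, 120) = 24, so d ≤ 24.
We prove 24 | m(m - 1)(m + 1)(m + 2) for all m ≥ 2 by induction on m.
Base step (m = 2): h(2) = 24 = 24·(1), so 24 | h(2).
Suppose the result is true for m = r, i.e. 24 | h(r). Then
h(r+1) − h(r) = r·(r+1)·(r+2)·(r+3) − (r-1)·r·(r+1)·(r+2) = r·(r+1)·(r+2)·[(r+3) − (r-1)] = 4·r·(r+1)·(r+2). The product of 3 consecutive integers is divisible by (3)! = 6, so h(r+1) − h(r) is divisible by 4·6 = 24. By the inductive hypothesis 24 | h(r), hence 24 | h(r+1).
By induction, the statement is established for all m ≥ 2.
Therefore the largest such d is 24.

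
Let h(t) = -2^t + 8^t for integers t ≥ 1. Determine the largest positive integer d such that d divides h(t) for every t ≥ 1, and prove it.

Computing the first values: h(1) = 6 and h(2) = 60; gcd(6, 60) = 6, so d ≤ 6.
We prove 6 | -2^t + 8^t for all t ≥ 1 by induction on t.
For the base case t = 1: h(1) = 6 = 6·(1), so 6 | h(1).
Inductive step: suppose the statement holds for some i ≥ 1, i.e. 6 | h(i). Then
8^{i+1} − 2^{i+1} = 8·8^i − 2·2^i = 8·(8^i − 2^i) + (6)·2^i. The first term is divisible by 6 by the inductive hypothesis, and the second term (6)·2^i is divisible by 6 since 6 | 6. Hence 6 | h(i+1).
By the principle of mathematical induction, the result holds for all t ≥ 1.
Therefore the largest such d is 6.

d = 6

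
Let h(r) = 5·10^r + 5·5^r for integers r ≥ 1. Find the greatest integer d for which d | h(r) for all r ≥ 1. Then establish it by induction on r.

d = 25

Computing the first values: h(1) = 75 and h(2) = 625; gcd(75, 625) = 25, so d ≤ 25.
We prove 25 | 5·10^r + 5·5^r for all r ≥ 1 by induction on r.
Base case (r = 1): h(1) = 75 = 25·(3), so 25 | h(1).
For the inductive step, assume it holds for an arbitrary k ≥ 1, i.e. 25 | h(k). Then
h(k+1) − 10·h(k) = (5·10^(k+1) + 5·5^(k+1)) − 10·(5·10^k + 5·5^k) = (5)·5^k·(5 − 10) = (-25)·5^k. Since 25 | h(k) by the inductive hypothesis, 25 | 10·h(k); and 25 | -25 since -25 = 25·-1. Therefore 25 | h(k+1).
By the principle of mathematical induction, the result holds for all r ≥ 1.
Therefore the largest such d is 25.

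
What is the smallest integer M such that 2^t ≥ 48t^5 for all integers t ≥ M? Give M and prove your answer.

At t = 30: 1073741824 < 1166400000, so the inequality fails and M ≥ 31. We prove 2^t ≥ 48t^5 for all t ≥ 31.
Base case (t = 31): 2^t = 2147483648 and 48t^5 = 1374199248, so 2147483648 ≥ 1374199248.
Inductive step: assume the claim holds for t = k, so 2^k ≥ 48k^5.
Then 2^(k + 1) = 2·(2^k) ≥ 2·(48k^5).
Also, for k ≥ 31 we have 2·(48k^5) ≥ 48(k+1)^5, since 2 ≥ (1 + 1/k)^5 for all k ≥ 31.
Combining, 2^(k + 1) ≥ 48(k+1)^5.
This completes the induction.
Hence the smallest such M is 31.

M = 31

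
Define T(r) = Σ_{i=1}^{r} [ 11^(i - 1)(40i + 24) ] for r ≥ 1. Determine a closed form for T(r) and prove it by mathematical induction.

We claim T(r) = 2·11^r(2r + 1) - 2 for all r ≥ 1.
Base case (r = 1): T(1) = 64, and the closed form gives 64. They agree.
Inductive step: assume the claim holds for r = i, so T(i) = 2·11^i(2i + 1) - 2.
Then T(i+1) = T(i) + (11^i(40i + 64)) = (2·11^i(2i + 1) - 2) + (11^i(40i + 64)).
Simplifying, T(i+1) = 44·11^i·i + 66·11^i - 2 = 2·11^(i+1)(2(i+1) + 1) - 2,
which is the closed form with r = i+1.
Hence, by induction on r, the claim holds for every r ≥ 1.

T(r) = 2·11^r(2r + 1) - 2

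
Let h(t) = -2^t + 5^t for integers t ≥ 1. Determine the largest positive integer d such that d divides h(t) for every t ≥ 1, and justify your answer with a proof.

Computing the first values: h(1) = 3 and h(2) = 21; gcd(3, 21) = 3, so d ≤ 3.
We prove 3 | -2^t + 5^t for all t ≥ 1 by induction on t.
Base case (t = 1): h(1) = 3 = 3·(1), so 3 | h(1).
For the inductive step, assume it holds for an arbitrary r ≥ 1, i.e. 3 | h(r). Then
5^{r+1} − 2^{r+1} = 5·5^r − 2·2^r = 5·(5^r − 2^r) + (3)·2^r. The first term is divisible by 3 by the inductive hypothesis, and the second term (3)·2^r is divisible by 3 since 3 | 3. Hence 3 | h(r+1).
This completes the induction.
Therefore the largest such d is 3.

d = 3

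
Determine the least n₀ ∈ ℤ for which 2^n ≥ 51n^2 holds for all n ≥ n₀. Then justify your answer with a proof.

n₀ = 14

At n = 13: 8192 < 8619, so the inequality fails and n₀ ≥ 14. We prove 2^n ≥ 51n^2 for all n ≥ 14.
Base step (n = 14): 2^n = 16384 and 51n^2 = 9996, so 16384 ≥ 9996.
Inductive step: assume the claim holds for n = r, so 2^r ≥ 51r^2.
Then 2^(r + 1) = 2·(2^r) ≥ 2·(51r^2).
Also, for r ≥ 14 we have 2·(51r^2) ≥ 51(r+1)^2, since 2 ≥ (1 + 1/r)^2 for all r ≥ 14.
Combining, 2^(r + 1) ≥ 51(r+1)^2.
By the principle of mathematical induction, the result holds for all n ≥ 14.
Hence the smallest such n₀ is 14.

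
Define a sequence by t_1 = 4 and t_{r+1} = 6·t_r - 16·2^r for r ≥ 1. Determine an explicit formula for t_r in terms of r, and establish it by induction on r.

Computing the first terms: t_1 = 4, t_2 = -8, t_3 = -112. This suggests t_r = 2^(r + 2) - 4·6^(r - 1).
Base step (r = 1): the formula gives 4 = 4 = t_1.
Inductive step: assume the claim holds for r = p, so t_p = 2^(p + 2) - 4·6^(p - 1).
Then t_{p+1} = 6·t_p - 16·2^p = 6·(2^(p + 2) - 4·6^(p - 1)) - 16·2^p = 2^(p + 3) - 4·6^p = 2^((p+1) + 2) - 4·6^((p+1) - 1),
which is the claimed formula at r = p+1.
Hence, by induction on r, the claim holds for every r ≥ 1.

t_r = 2^(r + 2) - 4·6^(r - 1)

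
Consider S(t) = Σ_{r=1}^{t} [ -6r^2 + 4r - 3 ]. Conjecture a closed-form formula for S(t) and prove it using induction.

We claim S(t) = -t(2t^2 + t + 2) for all t ≥ 1.
When t = 1: S(1) = -5, and the closed form gives -5. They agree.
Suppose the result is true for t = r, so S(r) = r(-2r^2 - r - 2).
Then S(r+1) = S(r) + (4r - 6(r + 1)^2 + 1) = (r(-2r^2 - r - 2)) + (4r - 6(r + 1)^2 + 1).
Simplifying, S(r+1) = -(r + 1)(2r^2 + 5r + 5) = -(r+1)(2(r+1)^2 + (r+1) + 2),
which is the closed form with t = r+1.
Hence, by induction on t, the claim holds for every t ≥ 1.

S(t) = -t(2t^2 + t + 2)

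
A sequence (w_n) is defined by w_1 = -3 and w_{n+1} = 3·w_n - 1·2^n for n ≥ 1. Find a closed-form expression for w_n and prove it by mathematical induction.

Computing the first terms: w_1 = -3, w_2 = -11, w_3 = -37. This suggests w_n = 2^n - 5·3^(n - 1).
Base step (n = 1): the formula gives -3 = -3 = w_1.
Inductive step: suppose the statement holds for some p ≥ 1, so w_p = 2^p - 5·3^(p - 1).
Then w_{p+1} = 3·w_p - 1·2^p = 3·(2^p - 5·3^(p - 1)) - 1·2^p = 2^(p + 1) - 5·3^p = 2^(p+1) - 5·3^((p+1) - 1),
which is the claimed formula at n = p+1.
This completes the induction.

w_n = 2^n - 5·3^(n - 1)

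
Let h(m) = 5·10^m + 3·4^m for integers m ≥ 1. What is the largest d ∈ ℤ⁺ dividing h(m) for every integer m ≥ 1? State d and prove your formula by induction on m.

Computing the first values: h(1) = 62 and h(2) = 548; gcd(62, 548) = 2, so d ≤ 2.
We prove 2 | 5·10^m + 3·4^m for all m ≥ 1 by induction on m.
When m = 1: h(1) = 62 = 2·(31), so 2 | h(1).
Inductive step: suppose the statement holds for some j ≥ 1, i.e. 2 | h(j). Then
h(j+1) − 10·h(j) = (5·10^(j+1) + 3·4^(j+1)) − 10·(5·10^j + 3·4^j) = (3)·4^j·(4 − 10) = (-18)·4^j. Since 2 | h(j) by the inductive hypothesis, 2 | 10·h(j); and 2 | -18 since -18 = 2·-9. Therefore 2 | h(j+1).
This completes the induction.
Therefore the largest such d is 2.

d = 2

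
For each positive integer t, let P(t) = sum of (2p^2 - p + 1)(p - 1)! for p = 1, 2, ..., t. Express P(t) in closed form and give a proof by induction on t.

P(t) = (2t + 1)t! - 1

We claim P(t) = (2t + 1)t! - 1 for all t ≥ 1.
Base step (t = 1): P(1) = 2, and the closed form gives 2. They agree.
Inductive step: suppose the statement holds for some p ≥ 1, so P(p) = (2p + 1)p! - 1.
Then P(p+1) = P(p) + ((2p^2 + 3p + 2)p!) = ((2p + 1)p! - 1) + ((2p^2 + 3p + 2)p!).
Simplifying, P(p+1) = (2(p+1) + 1)(p+1)! - 1,
which is the closed form with t = p+1.
By induction, the statement is established for all t ≥ 1.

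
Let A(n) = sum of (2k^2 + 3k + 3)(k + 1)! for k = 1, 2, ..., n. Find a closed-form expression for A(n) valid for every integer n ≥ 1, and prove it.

We claim A(n) = (2n + 1)(n + 2)! - 2 for all n ≥ 1.
For the base case n = 1: A(1) = 16, and the closed form gives 16. They agree.
For the inductive step, assume it holds for an arbitrary k ≥ 1, so A(k) = (2k + 1)(k + 2)! - 2.
Then A(k+1) = A(k) + ((2k^2 + 7k + 8)(k + 2)!) = ((2k + 1)(k + 2)! - 2) + ((2k^2 + 7k + 8)(k + 2)!).
Simplifying, A(k+1) = (2(k+1) + 1)((k+1) + 2)! - 2,
which is the closed form with n = k+1.
By the principle of mathematical induction, the result holds for all n ≥ 1.

A(n) = (2n + 1)(n + 2)! - 2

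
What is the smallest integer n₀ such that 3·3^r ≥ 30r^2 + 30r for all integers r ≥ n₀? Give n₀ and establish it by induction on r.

At r = 5: 729 < 900, so the inequality fails and n₀ ≥ 6. We prove 3·3^r ≥ 30r^2 + 30r for all r ≥ 6.
When r = 6: 3·3^r = 2187 and 30r^2 + 30r = 1260, so 2187 ≥ 1260.
For the inductive step, assume it holds for an arbitrary p ≥ 6, so 3·3^p ≥ 30p^2 + 30p.
Then 3·3^(p + 1) = 3·(3·3^p) ≥ 3·(30p^2 + 30p).
Also, for p ≥ 6 we have 3·(30p^2 + 30p) ≥ 30(p+1)^2 + 30(p+1), since 3·(30p^2 + 30p) − (30(p+1)^2 + 30(p+1)) = 60p^2 - 60, which is nonnegative for all p ≥ 6.
Combining, 3·3^(p + 1) ≥ 30(p+1)^2 + 30(p+1).
By the principle of mathematical induction, the result holds for all r ≥ 6.
Hence the smallest such n₀ is 6.

n₀ = 6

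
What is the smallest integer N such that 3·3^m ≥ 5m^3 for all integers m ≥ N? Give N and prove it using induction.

At m = 4: 243 < 320, so the inequality fails and N ≥ 5. We prove 3·3^m ≥ 5m^3 for all m ≥ 5.
For the base case m = 5: 3·3^m = 729 and 5m^3 = 625, so 729 ≥ 625.
Inductive step: assume the claim holds for m = i, so 3·3^i ≥ 5i^3.
Then 3·3^(i + 1) = 3·(3·3^i) ≥ 3·(5i^3).
Also, for i ≥ 5 we have 3·(5i^3) ≥ 5(i+1)^3, since 3 ≥ (1 + 1/i)^3 for all i ≥ 5.
Combining, 3·3^(i + 1) ≥ 5(i+1)^3.
By the principle of mathematical induction, the result holds for all m ≥ 5.
Hence the smallest such N is 5.

N = 5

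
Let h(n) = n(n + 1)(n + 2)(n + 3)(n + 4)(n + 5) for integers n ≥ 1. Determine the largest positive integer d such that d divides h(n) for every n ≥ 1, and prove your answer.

d = 720

Computing the first values: h(1) = 720 and h(2) = 5040; gcd(720, 5040) = 720, so d ≤ 720.
We prove 720 | n(n + 1)(n + 2)(n + 3)(n + 4)(n + 5) for all n ≥ 1 by induction on n.
Base case (n = 1): h(1) = 720 = 720·(1), so 720 | h(1).
Suppose the result is true for n = j, i.e. 720 | h(j). Then
h(j+1) − h(j) = (j+1)·(j+2)·(j+3)·(j+4)·(j+5)·(j+6) − j·(j+1)·(j+2)·(j+3)·(j+4)·(j+5) = (j+1)·(j+2)·(j+3)·(j+4)·(j+5)·[(j+6) − j] = 6·(j+1)·(j+2)·(j+3)·(j+4)·(j+5). The product of 5 consecutive integers is divisible by (5)! = 120, so h(j+1) − h(j) is divisible by 6·120 = 720. By the inductive hypothesis 720 | h(j), hence 720 | h(j+1).
By the principle of mathematical induction, the result holds for all n ≥ 1.
Therefore the largest such d is 720.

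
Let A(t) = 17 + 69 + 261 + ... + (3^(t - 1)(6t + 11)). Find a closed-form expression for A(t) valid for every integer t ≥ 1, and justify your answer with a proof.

A(t) = 3^t(3t + 4) - 4

We claim A(t) = 3^t(3t + 4) - 4 for all t ≥ 1.
Base step (t = 1): A(1) = 17, and the closed form gives 17. They agree.
Inductive step: assume the claim holds for t = i, so A(i) = 3^i(3i + 4) - 4.
Then A(i+1) = A(i) + (3^i(6i + 17)) = (3^i(3i + 4) - 4) + (3^i(6i + 17)).
Simplifying, A(i+1) = 9·3^i·i + 21·3^i - 4 = 3^(i+1)(3(i+1) + 4) - 4,
which is the closed form with t = i+1.
Hence, by induction on t, the claim holds for every t ≥ 1.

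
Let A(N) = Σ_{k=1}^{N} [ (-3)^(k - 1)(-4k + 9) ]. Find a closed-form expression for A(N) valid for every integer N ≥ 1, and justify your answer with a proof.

A(N) = (-3)^N(N - 2) + 2

We claim A(N) = (-3)^N(N - 2) + 2 for all N ≥ 1.
Base case (N = 1): A(1) = 5, and the closed form gives 5. They agree.
Suppose the result is true for N = k, so A(k) = (-3)^k(k - 2) + 2.
Then A(k+1) = A(k) + ((-3)^k(-4k + 5)) = ((-3)^k(k - 2) + 2) + ((-3)^k(-4k + 5)).
Simplifying, A(k+1) = (-3)^(k + 1)k - (-3)^(k + 1) + 2 = (-3)^(k+1)((k+1) - 2) + 2,
which is the closed form with N = k+1.
By the principle of mathematical induction, the result holds for all N ≥ 1.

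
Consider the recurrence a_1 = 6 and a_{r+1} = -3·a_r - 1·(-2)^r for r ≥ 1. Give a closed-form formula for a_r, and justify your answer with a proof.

Computing the first terms: a_1 = 6, a_2 = -16, a_3 = 44. This suggests a_r = -(-2)^r + 4(-3)^(r - 1).
For the base case r = 1: the formula gives 6 = 6 = a_1.
For the inductive step, assume it holds for an arbitrary i ≥ 1, so a_i = -(-2)^i + 4(-3)^(i - 1).
Then a_{i+1} = -3·a_i - 1·(-2)^i = -3·(-(-2)^i + 4(-3)^(i - 1)) - 1·(-2)^i = -(-2)^(i + 1) + 4(-3)^i = -(-2)^(i+1) + 4(-3)^((i+1) - 1),
which is the claimed formula at r = i+1.
Hence, by induction on r, the claim holds for every r ≥ 1.

a_r = -(-2)^r + 4(-3)^(r - 1)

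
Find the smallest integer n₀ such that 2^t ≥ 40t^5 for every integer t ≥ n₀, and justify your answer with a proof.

n₀ = 30

At t = 29: 536870912 < 820445960, so the inequality fails and n₀ ≥ 30. We prove 2^t ≥ 40t^5 for all t ≥ 30.
Base step (t = 30): 2^t = 1073741824 and 40t^5 = 972000000, so 1073741824 ≥ 972000000.
For the inductive step, assume it holds for an arbitrary i ≥ 30, so 2^i ≥ 40i^5.
Then 2^(i + 1) = 2·(2^i) ≥ 2·(40i^5).
Also, for i ≥ 30 we have 2·(40i^5) ≥ 40(i+1)^5, since 2 ≥ (1 + 1/i)^5 for all i ≥ 30.
Combining, 2^(i + 1) ≥ 40(i+1)^5.
Hence, by induction on t, the claim holds for every t ≥ 30.
Hence the smallest such n₀ is 30.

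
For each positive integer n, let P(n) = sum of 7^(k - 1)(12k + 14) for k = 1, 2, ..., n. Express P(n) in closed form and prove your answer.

We claim P(n) = 2·7^n(n + 1) - 2 for all n ≥ 1.
When n = 1: P(1) = 26, and the closed form gives 26. They agree.
Suppose the result is true for n = k, so P(k) = 2·7^k(k + 1) - 2.
Then P(k+1) = P(k) + (7^k(12k + 26)) = (2·7^k(k + 1) - 2) + (7^k(12k + 26)).
Simplifying, P(k+1) = 14·7^k·k + 28·7^k - 2 = 2·7^(k+1)((k+1) + 1) - 2,
which is the closed form with n = k+1.
By the principle of mathematical induction, the result holds for all n ≥ 1.

P(n) = 2·7^n(n + 1) - 2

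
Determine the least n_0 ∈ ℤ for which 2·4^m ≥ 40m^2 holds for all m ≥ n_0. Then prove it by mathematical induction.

n_0 = 5

At m = 4: 512 < 640, so the inequality fails and n_0 ≥ 5. We prove 2·4^m ≥ 40m^2 for all m ≥ 5.
Base case (m = 5): 2·4^m = 2048 and 40m^2 = 1000, so 2048 ≥ 1000.
Inductive step: assume the claim holds for m = r, so 2·4^r ≥ 40r^2.
Then 2·4^(r + 1) = 4·(2·4^r) ≥ 4·(40r^2).
Also, for r ≥ 5 we have 4·(40r^2) ≥ 40(r+1)^2, since 4 ≥ (1 + 1/r)^2 for all r ≥ 5.
Combining, 2·4^(r + 1) ≥ 40(r+1)^2.
By the principle of mathematical induction, the result holds for all m ≥ 5.
Hence the smallest such n_0 is 5.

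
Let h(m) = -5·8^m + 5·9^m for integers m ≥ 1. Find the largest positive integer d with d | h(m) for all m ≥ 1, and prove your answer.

d = 5

Computing the first values: h(1) = 5 and h(2) = 85; gcd(5, 85) = 5, so d ≤ 5.
We prove 5 | -5·8^m + 5·9^m for all m ≥ 1 by induction on m.
Base step (m = 1): h(1) = 5 = 5·(1), so 5 | h(1).
Suppose the result is true for m = i, i.e. 5 | h(i). Then
h(i+1) − 9·h(i) = (-5·8^(i+1) + 5·9^(i+1)) − 9·(-5·8^i + 5·9^i) = (-5)·8^i·(8 − 9) = (5)·8^i. Since 5 | h(i) by the inductive hypothesis, 5 | 9·h(i); and 5 | 5 since 5 = 5·1. Therefore 5 | h(i+1).
By induction, the statement is established for all m ≥ 1.
Therefore the largest such d is 5.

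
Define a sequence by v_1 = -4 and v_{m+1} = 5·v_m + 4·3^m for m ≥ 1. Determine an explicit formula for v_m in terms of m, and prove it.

v_m = -2·3^m + 2·5^(m - 1)

Computing the first terms: v_1 = -4, v_2 = -8, v_3 = -4. This suggests v_m = -2·3^m + 2·5^(m - 1).
For the base case m = 1: the formula gives -4 = -4 = v_1.
Inductive step: assume the claim holds for m = j, so v_j = -2·3^j + 2·5^(j - 1).
Then v_{j+1} = 5·v_j + 4·3^j = 5·(-2·3^j + 2·5^(j - 1)) + 4·3^j = -2·3^(j + 1) + 2·5^j = -2·3^(j+1) + 2·5^((j+1) - 1),
which is the claimed formula at m = j+1.
Hence, by induction on m, the claim holds for every m ≥ 1.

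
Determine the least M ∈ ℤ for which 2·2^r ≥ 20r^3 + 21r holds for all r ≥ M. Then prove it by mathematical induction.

At r = 15: 65536 < 67815, so the inequality fails and M ≥ 16. We prove 2·2^r ≥ 20r^3 + 21r for all r ≥ 16.
When r = 16: 2·2^r = 131072 and 20r^3 + 21r = 82256, so 131072 ≥ 82256.
Inductive step: suppose the statement holds for some i ≥ 16, so 2·2^i ≥ 20i^3 + 21i.
Then 2·2^(i + 1) = 2·(2·2^i) ≥ 2·(20i^3 + 21i).
Also, for i ≥ 16 we have 2·(20i^3 + 21i) ≥ 20(i+1)^3 + 21(i+1), since 2·(20i^3 + 21i) − (20(i+1)^3 + 21(i+1)) = 20i^3 - 60i^2 - 39i - 41, which is nonnegative for all i ≥ 16.
Combining, 2·2^(i + 1) ≥ 20(i+1)^3 + 21(i+1).
By induction, the statement is established for all r ≥ 16.
Hence the smallest such M is 16.

M = 16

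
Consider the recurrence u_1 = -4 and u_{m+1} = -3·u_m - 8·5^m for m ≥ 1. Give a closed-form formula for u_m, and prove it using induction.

Computing the first terms: u_1 = -4, u_2 = -28, u_3 = -116. This suggests u_m = (-3)^(m - 1) - 5^m.
When m = 1: the formula gives -4 = -4 = u_1.
For the inductive step, assume it holds for an arbitrary k ≥ 1, so u_k = (-3)^(k - 1) - 5^k.
Then u_{k+1} = -3·u_k - 8·5^k = -3·((-3)^(k - 1) - 5^k) - 8·5^k = (-3)^k - 5^(k + 1) = (-3)^((k+1) - 1) - 5^(k+1),
which is the claimed formula at m = k+1.
By the principle of mathematical induction, the result holds for all m ≥ 1.

u_m = (-3)^(m - 1) - 5^m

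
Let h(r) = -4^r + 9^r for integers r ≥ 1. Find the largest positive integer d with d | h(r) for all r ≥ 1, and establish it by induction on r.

d = 5

Computing the first values: h(1) = 5 and h(2) = 65; gcd(5, 65) = 5, so d ≤ 5.
We prove 5 | -4^r + 9^r for all r ≥ 1 by induction on r.
Base step (r = 1): h(1) = 5 = 5·(1), so 5 | h(1).
Inductive step: assume the claim holds for r = j, i.e. 5 | h(j). Then
9^{j+1} − 4^{j+1} = 9·9^j − 4·4^j = 9·(9^j − 4^j) + (5)·4^j. The first term is divisible by 5 by the inductive hypothesis, and the second term (5)·4^j is divisible by 5 since 5 | 5. Hence 5 | h(j+1).
By induction, the statement is established for all r ≥ 1.
Therefore the largest such d is 5.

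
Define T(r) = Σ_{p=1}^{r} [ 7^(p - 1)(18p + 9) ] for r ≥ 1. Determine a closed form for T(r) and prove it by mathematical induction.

We claim T(r) = 7^r(3r + 1) - 1 for all r ≥ 1.
Base step (r = 1): T(1) = 27, and the closed form gives 27. They agree.
Inductive step: suppose the statement holds for some p ≥ 1, so T(p) = 7^p(3p + 1) - 1.
Then T(p+1) = T(p) + (7^p(18p + 27)) = (7^p(3p + 1) - 1) + (7^p(18p + 27)).
Simplifying, T(p+1) = 21·7^p·p + 28·7^p - 1 = 7^(p+1)(3(p+1) + 1) - 1,
which is the closed form with r = p+1.
By induction, the statement is established for all r ≥ 1.

T(r) = 7^r(3r + 1) - 1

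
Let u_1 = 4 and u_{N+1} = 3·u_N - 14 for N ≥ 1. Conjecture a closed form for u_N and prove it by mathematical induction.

u_N = -3^N + 7

Computing the first terms: u_1 = 4, u_2 = -2, u_3 = -20. This suggests u_N = -3^N + 7.
Base case (N = 1): the formula gives 4 = 4 = u_1.
Inductive step: suppose the statement holds for some m ≥ 1, so u_m = -3^m + 7.
Then u_{m+1} = 3·u_m - 14 = 3·(-3^m + 7) - 14 = -3^(m + 1) + 7,
which is the claimed formula at N = m+1.
By induction, the statement is established for all N ≥ 1.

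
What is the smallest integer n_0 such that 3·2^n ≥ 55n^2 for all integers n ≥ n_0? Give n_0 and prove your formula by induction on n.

n_0 = 12

At n = 11: 6144 < 6655, so the inequality fails and n_0 ≥ 12. We prove 3·2^n ≥ 55n^2 for all n ≥ 12.
When n = 12: 3·2^n = 12288 and 55n^2 = 7920, so 12288 ≥ 7920.
Inductive step: assume the claim holds for n = p, so 3·2^p ≥ 55p^2.
Then 3·2^(p + 1) = 2·(3·2^p) ≥ 2·(55p^2).
Also, for p ≥ 12 we have 2·(55p^2) ≥ 55(p+1)^2, since 2 ≥ (1 + 1/p)^2 for all p ≥ 12.
Combining, 3·2^(p + 1) ≥ 55(p+1)^2.
Hence, by induction on n, the claim holds for every n ≥ 12.
Hence the smallest such n_0 is 12.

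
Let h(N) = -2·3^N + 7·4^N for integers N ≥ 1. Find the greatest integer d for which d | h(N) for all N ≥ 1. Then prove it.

d = 2

Computing the first values: h(1) = 22 and h(2) = 94; gcd(22, 94) = 2, so d ≤ 2.
We prove 2 | -2·3^N + 7·4^N for all N ≥ 1 by induction on N.
Base case (N = 1): h(1) = 22 = 2·(11), so 2 | h(1).
Inductive step: suppose the statement holds for some m ≥ 1, i.e. 2 | h(m). Then
h(m+1) − 4·h(m) = (-2·3^(m+1) + 7·4^(m+1)) − 4·(-2·3^m + 7·4^m) = (-2)·3^m·(3 − 4) = (2)·3^m. Since 2 | h(m) by the inductive hypothesis, 2 | 4·h(m); and 2 | 2 since 2 = 2·1. Therefore 2 | h(m+1).
By induction, the statement is established for all N ≥ 1.
Therefore the largest such d is 2.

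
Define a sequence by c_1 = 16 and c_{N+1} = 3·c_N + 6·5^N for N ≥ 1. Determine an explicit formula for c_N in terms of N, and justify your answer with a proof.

Computing the first terms: c_1 = 16, c_2 = 78, c_3 = 384. This suggests c_N = 3^(N - 1) + 3·5^N.
For the base case N = 1: the formula gives 16 = 16 = c_1.
For the inductive step, assume it holds for an arbitrary p ≥ 1, so c_p = 3^(p - 1) + 3·5^p.
Then c_{p+1} = 3·c_p + 6·5^p = 3·(3^(p - 1) + 3·5^p) + 6·5^p = 3^p + 3·5^(p + 1) = 3^((p+1) - 1) + 3·5^(p+1),
which is the claimed formula at N = p+1.
By the principle of mathematical induction, the result holds for all N ≥ 1.

c_N = 3^(N - 1) + 3·5^N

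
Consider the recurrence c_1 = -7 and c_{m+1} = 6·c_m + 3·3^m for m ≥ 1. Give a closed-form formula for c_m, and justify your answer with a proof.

c_m = -3^m - 4·6^(m - 1)

Computing the first terms: c_1 = -7, c_2 = -33, c_3 = -171. This suggests c_m = -3^m - 4·6^(m - 1).
When m = 1: the formula gives -7 = -7 = c_1.
For the inductive step, assume it holds for an arbitrary j ≥ 1, so c_j = -3^j - 4·6^(j - 1).
Then c_{j+1} = 6·c_j + 3·3^j = 6·(-3^j - 4·6^(j - 1)) + 3·3^j = -3^(j + 1) - 4·6^j = -3^(j+1) - 4·6^((j+1) - 1),
which is the claimed formula at m = j+1.
By the principle of mathematical induction, the result holds for all m ≥ 1.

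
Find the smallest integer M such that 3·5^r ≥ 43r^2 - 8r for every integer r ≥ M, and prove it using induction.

M = 3

At r = 2: 75 < 156, so the inequality fails and M ≥ 3. We prove 3·5^r ≥ 43r^2 - 8r for all r ≥ 3.
For the base case r = 3: 3·5^r = 375 and 43r^2 - 8r = 363, so 375 ≥ 363.
Inductive step: assume the claim holds for r = p, so 3·5^p ≥ 43p^2 - 8p.
Then 3·5^(p + 1) = 5·(3·5^p) ≥ 5·(43p^2 - 8p).
Also, for p ≥ 3 we have 5·(43p^2 - 8p) ≥ 43(p+1)^2 - 8(p+1), since 5·(43p^2 - 8p) − (43(p+1)^2 - 8(p+1)) = 172p^2 - 118p - 35, which is nonnegative for all p ≥ 3.
Combining, 3·5^(p + 1) ≥ 43(p+1)^2 - 8(p+1).
Hence, by induction on r, the claim holds for every r ≥ 3.
Hence the smallest such M is 3.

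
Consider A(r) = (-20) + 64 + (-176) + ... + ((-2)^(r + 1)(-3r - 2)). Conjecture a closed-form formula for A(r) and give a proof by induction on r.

A(r) = 4(-2)^r(r + 1) - 4

We claim A(r) = 4(-2)^r(r + 1) - 4 for all r ≥ 1.
For the base case r = 1: A(1) = -20, and the closed form gives -20. They agree.
For the inductive step, assume it holds for an arbitrary j ≥ 1, so A(j) = 4(-2)^j(j + 1) - 4.
Then A(j+1) = A(j) + ((-2)^(j + 2)(-3j - 5)) = (4(-2)^j(j + 1) - 4) + ((-2)^(j + 2)(-3j - 5)).
Simplifying, A(j+1) = -8(-2)^j·j - 16(-2)^j - 4 = 4(-2)^(j+1)((j+1) + 1) - 4,
which is the closed form with r = j+1.
Hence, by induction on r, the claim holds for every r ≥ 1.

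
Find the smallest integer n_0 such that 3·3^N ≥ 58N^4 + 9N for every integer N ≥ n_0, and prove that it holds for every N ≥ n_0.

n_0 = 12

At N = 11: 531441 < 849277, so the inequality fails and n_0 ≥ 12. We prove 3·3^N ≥ 58N^4 + 9N for all N ≥ 12.
Base step (N = 12): 3·3^N = 1594323 and 58N^4 + 9N = 1202796, so 1594323 ≥ 1202796.
For the inductive step, assume it holds for an arbitrary j ≥ 12, so 3·3^j ≥ 58j^4 + 9j.
Then 3·3^(j + 1) = 3·(3·3^j) ≥ 3·(58j^4 + 9j).
Also, for j ≥ 12 we have 3·(58j^4 + 9j) ≥ 58(j+1)^4 + 9(j+1), since 3·(58j^4 + 9j) − (58(j+1)^4 + 9(j+1)) = 116j^4 - 232j^3 - 348j^2 - 214j - 67, which is nonnegative for all j ≥ 12.
Combining, 3·3^(j + 1) ≥ 58(j+1)^4 + 9(j+1).
Hence, by induction on N, the claim holds for every N ≥ 12.
Hence the smallest such n_0 is 12.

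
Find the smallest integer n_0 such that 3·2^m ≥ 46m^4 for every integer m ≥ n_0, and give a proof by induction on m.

n_0 = 22

At m = 21: 6291456 < 8946126, so the inequality fails and n_0 ≥ 22. We prove 3·2^m ≥ 46m^4 for all m ≥ 22.
When m = 22: 3·2^m = 12582912 and 46m^4 = 10775776, so 12582912 ≥ 10775776.
Suppose the result is true for m = j, so 3·2^j ≥ 46j^4.
Then 3·2^(j + 1) = 2·(3·2^j) ≥ 2·(46j^4).
Also, for j ≥ 22 we have 2·(46j^4) ≥ 46(j+1)^4, since 2 ≥ (1 + 1/j)^4 for all j ≥ 22.
Combining, 3·2^(j + 1) ≥ 46(j+1)^4.
Hence, by induction on m, the claim holds for every m ≥ 22.
Hence the smallest such n_0 is 22.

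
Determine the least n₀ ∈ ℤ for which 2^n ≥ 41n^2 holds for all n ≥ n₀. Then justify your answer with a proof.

At n = 12: 4096 < 5904, so the inequality fails and n₀ ≥ 13. We prove 2^n ≥ 41n^2 for all n ≥ 13.
Base step (n = 13): 2^n = 8192 and 41n^2 = 6929, so 8192 ≥ 6929.
Inductive step: suppose the statement holds for some m ≥ 13, so 2^m ≥ 41m^2.
Then 2^(m + 1) = 2·(2^m) ≥ 2·(41m^2).
Also, for m ≥ 13 we have 2·(41m^2) ≥ 41(m+1)^2, since 2 ≥ (1 + 1/m)^2 for all m ≥ 13.
Combining, 2^(m + 1) ≥ 41(m+1)^2.
Hence, by induction on n, the claim holds for every n ≥ 13.
Hence the smallest such n₀ is 13.

n₀ = 13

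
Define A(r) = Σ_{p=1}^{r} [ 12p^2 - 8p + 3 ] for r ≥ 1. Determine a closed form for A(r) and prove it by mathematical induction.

We claim A(r) = r(4r^2 + 2r + 1) for all r ≥ 1.
For the base case r = 1: A(1) = 7, and the closed form gives 7. They agree.
Inductive step: suppose the statement holds for some p ≥ 1, so A(p) = p(4p^2 + 2p + 1).
Then A(p+1) = A(p) + (12p^2 + 16p + 7) = (p(4p^2 + 2p + 1)) + (12p^2 + 16p + 7).
Simplifying, A(p+1) = (p + 1)(4p^2 + 10p + 7) = (p+1)(4(p+1)^2 + 2(p+1) + 1),
which is the closed form with r = p+1.
By induction, the statement is established for all r ≥ 1.

A(r) = r(4r^2 + 2r + 1)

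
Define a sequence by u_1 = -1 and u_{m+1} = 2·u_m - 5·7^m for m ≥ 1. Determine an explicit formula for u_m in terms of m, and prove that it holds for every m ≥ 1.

u_m = 3·2^m - 7^m

Computing the first terms: u_1 = -1, u_2 = -37, u_3 = -319. This suggests u_m = 3·2^m - 7^m.
For the base case m = 1: the formula gives -1 = -1 = u_1.
Inductive step: suppose the statement holds for some k ≥ 1, so u_k = 3·2^k - 7^k.
Then u_{k+1} = 2·u_k - 5·7^k = 2·(3·2^k - 7^k) - 5·7^k = 3·2^(k + 1) - 7^(k + 1),
which is the claimed formula at m = k+1.
This completes the induction.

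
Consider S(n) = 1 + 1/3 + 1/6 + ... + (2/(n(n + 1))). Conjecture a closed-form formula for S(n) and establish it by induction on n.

We claim S(n) = 2n/(n + 1) for all n ≥ 1.
When n = 1: S(1) = 1, and the closed form gives 1. They agree.
Inductive step: assume the claim holds for n = i, so S(i) = 2i/(i + 1).
Then S(i+1) = S(i) + (2/((i + 1)(i + 2))) = (2i/(i + 1)) + (2/((i + 1)(i + 2))).
Simplifying, S(i+1) = 2(i + 1)/(i + 2) = 2(i+1)/((i+1) + 1),
which is the closed form with n = i+1.
This completes the induction.

S(n) = 2n/(n + 1)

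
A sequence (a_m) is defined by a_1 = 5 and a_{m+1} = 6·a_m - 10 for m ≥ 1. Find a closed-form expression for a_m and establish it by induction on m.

a_m = 3·6^(m - 1) + 2

Computing the first terms: a_1 = 5, a_2 = 20, a_3 = 110. This suggests a_m = 3·6^(m - 1) + 2.
When m = 1: the formula gives 5 = 5 = a_1.
Inductive step: suppose the statement holds for some j ≥ 1, so a_j = 3·6^(j - 1) + 2.
Then a_{j+1} = 6·a_j - 10 = 6·(3·6^(j - 1) + 2) - 10 = 3·6^j + 2 = 3·6^((j+1) - 1) + 2,
which is the claimed formula at m = j+1.
Hence, by induction on m, the claim holds for every m ≥ 1.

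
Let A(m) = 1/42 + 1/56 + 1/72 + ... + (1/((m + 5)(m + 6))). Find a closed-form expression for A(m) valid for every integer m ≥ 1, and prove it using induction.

We claim A(m) = m/(6(m + 6)) for all m ≥ 1.
When m = 1: A(1) = 1/42, and the closed form gives 1/42. They agree.
Inductive step: suppose the statement holds for some p ≥ 1, so A(p) = p/(6(p + 6)).
Then A(p+1) = A(p) + (1/((p + 6)(p + 7))) = (p/(6(p + 6))) + (1/((p + 6)(p + 7))).
Simplifying, A(p+1) = (p + 1)/(6(p + 7)) = (p+1)/(6((p+1) + 6)),
which is the closed form with m = p+1.
By induction, the statement is established for all m ≥ 1.

A(m) = m/(6(m + 6))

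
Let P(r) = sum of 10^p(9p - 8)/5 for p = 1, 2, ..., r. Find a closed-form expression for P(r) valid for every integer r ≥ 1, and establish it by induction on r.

P(r) = 2·10^r(r - 1) + 2

We claim P(r) = 2·10^r(r - 1) + 2 for all r ≥ 1.
Base case (r = 1): P(1) = 2, and the closed form gives 2. They agree.
Inductive step: assume the claim holds for r = p, so P(p) = 2·10^p(p - 1) + 2.
Then P(p+1) = P(p) + (10^p(18p + 2)) = (2·10^p(p - 1) + 2) + (10^p(18p + 2)).
Simplifying, P(p+1) = 20·10^p·p + 2 = 2·10^(p+1)((p+1) - 1) + 2,
which is the closed form with r = p+1.
This completes the induction.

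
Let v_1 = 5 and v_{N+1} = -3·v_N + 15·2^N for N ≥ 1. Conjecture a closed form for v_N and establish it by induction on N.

Computing the first terms: v_1 = 5, v_2 = 15, v_3 = 15. This suggests v_N = -(-3)^(N - 1) + 3·2^N.
Base step (N = 1): the formula gives 5 = 5 = v_1.
For the inductive step, assume it holds for an arbitrary p ≥ 1, so v_p = -(-3)^(p - 1) + 3·2^p.
Then v_{p+1} = -3·v_p + 15·2^p = -3·(-(-3)^(p - 1) + 3·2^p) + 15·2^p = -(-3)^p + 3·2^(p + 1) = -(-3)^((p+1) - 1) + 3·2^(p+1),
which is the claimed formula at N = p+1.
Hence, by induction on N, the claim holds for every N ≥ 1.

v_N = -(-3)^(N - 1) + 3·2^N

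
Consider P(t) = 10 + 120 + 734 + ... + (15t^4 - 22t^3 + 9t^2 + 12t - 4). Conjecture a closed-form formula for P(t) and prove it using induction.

We claim P(t) = t(3t^4 + 2t^3 - 3t^2 + 5t + 3) for all t ≥ 1.
For the base case t = 1: P(1) = 10, and the closed form gives 10. They agree.
For the inductive step, assume it holds for an arbitrary k ≥ 1, so P(k) = k(3k^4 + 2k^3 - 3k^2 + 5k + 3).
Then P(k+1) = P(k) + (15k^4 + 38k^3 + 33k^2 + 24k + 10) = (k(3k^4 + 2k^3 - 3k^2 + 5k + 3)) + (15k^4 + 38k^3 + 33k^2 + 24k + 10).
Simplifying, P(k+1) = (k + 1)(3k^4 + 14k^3 + 21k^2 + 17k + 10) = (k+1)(3(k+1)^4 + 2(k+1)^3 - 3(k+1)^2 + 5(k+1) + 3),
which is the closed form with t = k+1.
This completes the induction.

P(t) = t(3t^4 + 2t^3 - 3t^2 + 5t + 3)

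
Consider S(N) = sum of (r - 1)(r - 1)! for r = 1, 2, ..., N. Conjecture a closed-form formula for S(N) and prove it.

S(N) = N! - 1

We claim S(N) = N! - 1 for all N ≥ 1.
Base step (N = 1): S(1) = 0, and the closed form gives 0. They agree.
Inductive step: assume the claim holds for N = r, so S(r) = r! - 1.
Then S(r+1) = S(r) + (r·r!) = (r! - 1) + (r·r!).
Simplifying, S(r+1) = (r+1)! - 1,
which is the closed form with N = r+1.
Hence, by induction on N, the claim holds for every N ≥ 1.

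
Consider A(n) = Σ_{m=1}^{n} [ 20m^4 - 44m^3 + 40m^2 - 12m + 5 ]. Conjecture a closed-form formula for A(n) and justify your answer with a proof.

A(n) = n(4n^4 - n^3 - 2n^2 + 3n + 5)

We claim A(n) = n(4n^4 - n^3 - 2n^2 + 3n + 5) for all n ≥ 1.
Base case (n = 1): A(1) = 9, and the closed form gives 9. They agree.
Inductive step: suppose the statement holds for some m ≥ 1, so A(m) = m(4m^4 - m^3 - 2m^2 + 3m + 5).
Then A(m+1) = A(m) + (20m^4 + 36m^3 + 28m^2 + 16m + 9) = (m(4m^4 - m^3 - 2m^2 + 3m + 5)) + (20m^4 + 36m^3 + 28m^2 + 16m + 9).
Simplifying, A(m+1) = (m + 1)(4m^4 + 15m^3 + 19m^2 + 12m + 9) = (m+1)(4(m+1)^4 - (m+1)^3 - 2(m+1)^2 + 3(m+1) + 5),
which is the closed form with n = m+1.
By the principle of mathematical induction, the result holds for all n ≥ 1.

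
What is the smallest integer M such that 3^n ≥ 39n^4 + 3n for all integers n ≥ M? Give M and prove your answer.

At n = 12: 531441 < 808740, so the inequality fails and M ≥ 13. We prove 3^n ≥ 39n^4 + 3n for all n ≥ 13.
For the base case n = 13: 3^n = 1594323 and 39n^4 + 3n = 1113918, so 1594323 ≥ 1113918.
Inductive step: assume the claim holds for n = i, so 3^i ≥ 39i^4 + 3i.
Then 3^(i + 1) = 3·(3^i) ≥ 3·(39i^4 + 3i).
Also, for i ≥ 13 we have 3·(39i^4 + 3i) ≥ 39(i+1)^4 + 3(i+1), since 3·(39i^4 + 3i) − (39(i+1)^4 + 3(i+1)) = 78i^4 - 156i^3 - 234i^2 - 150i - 42, which is nonnegative for all i ≥ 13.
Combining, 3^(i + 1) ≥ 39(i+1)^4 + 3(i+1).
This completes the induction.
Hence the smallest such M is 13.

M = 13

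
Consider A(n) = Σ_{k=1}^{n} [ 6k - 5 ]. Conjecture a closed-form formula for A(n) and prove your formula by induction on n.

A(n) = n(3n - 2)

We claim A(n) = n(3n - 2) for all n ≥ 1.
For the base case n = 1: A(1) = 1, and the closed form gives 1. They agree.
Inductive step: suppose the statement holds for some k ≥ 1, so A(k) = k(3k - 2).
Then A(k+1) = A(k) + (6k + 1) = (k(3k - 2)) + (6k + 1).
Simplifying, A(k+1) = (k + 1)(3k + 1) = (k+1)(3(k+1) - 2),
which is the closed form with n = k+1.
By the principle of mathematical induction, the result holds for all n ≥ 1.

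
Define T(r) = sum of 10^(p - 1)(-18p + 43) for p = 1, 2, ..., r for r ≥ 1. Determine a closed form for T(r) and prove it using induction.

T(r) = 10^r(-2r + 5) - 5

We claim T(r) = 10^r(-2r + 5) - 5 for all r ≥ 1.
Base step (r = 1): T(1) = 25, and the closed form gives 25. They agree.
For the inductive step, assume it holds for an arbitrary p ≥ 1, so T(p) = 10^p(-2p + 5) - 5.
Then T(p+1) = T(p) + (10^p(-18p + 25)) = (10^p(-2p + 5) - 5) + (10^p(-18p + 25)).
Simplifying, T(p+1) = -20·10^p·p + 30·10^p - 5 = 10^(p+1)(-2(p+1) + 5) - 5,
which is the closed form with r = p+1.
This completes the induction.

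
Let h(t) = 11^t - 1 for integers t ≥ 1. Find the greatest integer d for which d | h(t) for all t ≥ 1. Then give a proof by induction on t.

d = 10

Computing the first values: h(1) = 10 and h(2) = 120; gcd(10, 120) = 10, so d ≤ 10.
We prove 10 | 11^t - 1 for all t ≥ 1 by induction on t.
When t = 1: h(1) = 10 = 10·(1), so 10 | h(1).
For the inductive step, assume it holds for an arbitrary m ≥ 1, i.e. 10 | h(m). Then
11^{m+1} − 1^{m+1} = 11·11^m − 1·1^m = 11·(11^m − 1^m) + (10)·1^m. The first term is divisible by 10 by the inductive hypothesis, and the second term (10)·1^m is divisible by 10 since 10 | 10. Hence 10 | h(m+1).
By the principle of mathematical induction, the result holds for all t ≥ 1.
Therefore the largest such d is 10.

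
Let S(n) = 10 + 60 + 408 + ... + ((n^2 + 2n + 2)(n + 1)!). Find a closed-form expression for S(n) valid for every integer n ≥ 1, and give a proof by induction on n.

S(n) = (n + 1)(n + 2)! - 2

We claim S(n) = (n + 1)(n + 2)! - 2 for all n ≥ 1.
Base case (n = 1): S(1) = 10, and the closed form gives 10. They agree.
Suppose the result is true for n = j, so S(j) = (j + 1)(j + 2)! - 2.
Then S(j+1) = S(j) + ((j^2 + 4j + 5)(j + 2)!) = ((j + 1)(j + 2)! - 2) + ((j^2 + 4j + 5)(j + 2)!).
Simplifying, S(j+1) = ((j+1) + 1)((j+1) + 2)! - 2,
which is the closed form with n = j+1.
This completes the induction.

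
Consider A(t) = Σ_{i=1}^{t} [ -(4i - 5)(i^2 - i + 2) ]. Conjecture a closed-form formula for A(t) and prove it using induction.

We claim A(t) = -t(t^3 - t^2 + 3t - 5) for all t ≥ 1.
Base step (t = 1): A(1) = 2, and the closed form gives 2. They agree.
Inductive step: assume the claim holds for t = i, so A(i) = i(-i^3 + i^2 - 3i + 5).
Then A(i+1) = A(i) + (-(4i - 1)(-i + (i + 1)^2 + 1)) = (i(-i^3 + i^2 - 3i + 5)) + (-(4i - 1)(-i + (i + 1)^2 + 1)).
Simplifying, A(i+1) = -(i + 1)(i^3 + 2i^2 + 4i - 2) = -(i+1)((i+1)^3 - (i+1)^2 + 3(i+1) - 5),
which is the closed form with t = i+1.
This completes the induction.

A(t) = -t(t^3 - t^2 + 3t - 5)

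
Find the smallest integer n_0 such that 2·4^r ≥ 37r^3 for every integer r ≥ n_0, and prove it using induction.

n_0 = 6

At r = 5: 2048 < 4625, so the inequality fails and n_0 ≥ 6. We prove 2·4^r ≥ 37r^3 for all r ≥ 6.
Base case (r = 6): 2·4^r = 8192 and 37r^3 = 7992, so 8192 ≥ 7992.
Suppose the result is true for r = m, so 2·4^m ≥ 37m^3.
Then 2·4^(m + 1) = 4·(2·4^m) ≥ 4·(37m^3).
Also, for m ≥ 6 we have 4·(37m^3) ≥ 37(m+1)^3, since 4 ≥ (1 + 1/m)^3 for all m ≥ 6.
Combining, 2·4^(m + 1) ≥ 37(m+1)^3.
By the principle of mathematical induction, the result holds for all r ≥ 6.
Hence the smallest such n_0 is 6.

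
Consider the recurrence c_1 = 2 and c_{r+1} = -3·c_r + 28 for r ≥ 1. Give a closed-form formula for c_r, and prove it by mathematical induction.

c_r = -5(-3)^(r - 1) + 7

Computing the first terms: c_1 = 2, c_2 = 22, c_3 = -38. This suggests c_r = -5(-3)^(r - 1) + 7.
When r = 1: the formula gives 2 = 2 = c_1.
For the inductive step, assume it holds for an arbitrary m ≥ 1, so c_m = -5(-3)^(m - 1) + 7.
Then c_{m+1} = -3·c_m + 28 = -3·(-5(-3)^(m - 1) + 7) + 28 = -5(-3)^m + 7 = -5(-3)^((m+1) - 1) + 7,
which is the claimed formula at r = m+1.
By induction, the statement is established for all r ≥ 1.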